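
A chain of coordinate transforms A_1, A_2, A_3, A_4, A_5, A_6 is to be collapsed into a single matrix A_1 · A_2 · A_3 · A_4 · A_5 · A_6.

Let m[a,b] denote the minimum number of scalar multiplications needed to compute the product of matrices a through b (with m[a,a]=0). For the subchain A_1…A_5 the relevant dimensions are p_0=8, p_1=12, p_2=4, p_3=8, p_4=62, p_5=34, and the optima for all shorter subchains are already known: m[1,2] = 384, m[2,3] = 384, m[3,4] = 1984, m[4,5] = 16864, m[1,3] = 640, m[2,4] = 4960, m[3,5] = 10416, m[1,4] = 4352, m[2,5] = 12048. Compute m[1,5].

11888

m[1,5] = min over k∈[1,4] of m[1,k]+m[k+1,5]+p_{0}·p_k·p_{5}.
k=1: 0 + 12048 + 8·12·34 = 15312; k=2: 384 + 10416 + 8·4·34 = 11888; k=3: 640 + 16864 + 8·8·34 = 19680; k=4: 4352 + 0 + 8·62·34 = 21216.
Minimum: 11888 at k=2.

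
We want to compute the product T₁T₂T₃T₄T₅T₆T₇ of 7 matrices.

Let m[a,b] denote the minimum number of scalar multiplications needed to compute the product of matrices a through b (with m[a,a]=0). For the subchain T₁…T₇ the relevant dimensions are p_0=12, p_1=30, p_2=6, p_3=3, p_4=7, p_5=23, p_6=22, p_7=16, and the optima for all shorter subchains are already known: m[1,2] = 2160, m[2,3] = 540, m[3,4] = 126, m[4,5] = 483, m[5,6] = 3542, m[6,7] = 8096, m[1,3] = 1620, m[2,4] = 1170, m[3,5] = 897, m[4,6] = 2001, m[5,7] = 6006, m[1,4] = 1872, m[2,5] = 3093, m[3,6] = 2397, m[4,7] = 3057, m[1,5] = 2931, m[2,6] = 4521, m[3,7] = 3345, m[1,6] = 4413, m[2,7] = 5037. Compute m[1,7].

m[1,7] = min over k∈[1,6] of m[1,k]+m[k+1,7]+p_{0}·p_k·p_{7}.
k=1: 0 + 5037 + 12·30·16 = 10797; k=2: 2160 + 3345 + 12·6·16 = 6657; k=3: 1620 + 3057 + 12·3·16 = 5253; k=4: 1872 + 6006 + 12·7·16 = 9222; k=5: 2931 + 8096 + 12·23·16 = 15443; k=6: 4413 + 0 + 12·22·16 = 8637.
Minimum: 5253 at k=3.

5253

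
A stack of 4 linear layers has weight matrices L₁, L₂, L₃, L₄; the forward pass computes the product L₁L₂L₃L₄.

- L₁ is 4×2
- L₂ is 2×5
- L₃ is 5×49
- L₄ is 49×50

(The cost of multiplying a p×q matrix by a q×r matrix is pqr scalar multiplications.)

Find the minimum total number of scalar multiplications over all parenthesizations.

5790

Adjacent pairs: L₁L₂ = 4·2·5 = 40; L₂L₃ = 2·5·49 = 490; L₃L₄ = 5·49·50 = 12250.
Length 3: L₁..L₃: k=1: 0+490+4·2·49=882; k=2: 40+0+4·5·49=1020 → min 882 | L₂..L₄: k=2: 0+12250+2·5·50=12750; k=3: 490+0+2·49·50=5390 → min 5390.
Length 4: L₁..L₄: k=1: 0+5390+4·2·50=5790; k=2: 40+12250+4·5·50=13290; k=3: 882+0+4·49·50=10682 → min 5790.
Optimal order: (L₁((L₂L₃)L₄)) with cost 5790.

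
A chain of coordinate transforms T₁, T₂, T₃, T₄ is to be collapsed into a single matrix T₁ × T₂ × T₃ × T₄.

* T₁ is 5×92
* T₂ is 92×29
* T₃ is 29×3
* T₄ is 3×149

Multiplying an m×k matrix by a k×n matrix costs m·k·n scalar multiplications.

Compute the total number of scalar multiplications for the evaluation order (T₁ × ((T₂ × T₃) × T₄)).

(T₂ × T₃): 92×29 by 29×3 → 92×3, cost 92·29·3 = 8004
((T₂ × T₃) × T₄): 92×3 by 3×149 → 92×149, cost 92·3·149 = 41124; cumulative 49128
(T₁ × ((T₂ × T₃) × T₄)): 5×92 by 92×149 → 5×149, cost 5·92·149 = 68540; cumulative 117668
Total: 117668 scalar multiplications.

117668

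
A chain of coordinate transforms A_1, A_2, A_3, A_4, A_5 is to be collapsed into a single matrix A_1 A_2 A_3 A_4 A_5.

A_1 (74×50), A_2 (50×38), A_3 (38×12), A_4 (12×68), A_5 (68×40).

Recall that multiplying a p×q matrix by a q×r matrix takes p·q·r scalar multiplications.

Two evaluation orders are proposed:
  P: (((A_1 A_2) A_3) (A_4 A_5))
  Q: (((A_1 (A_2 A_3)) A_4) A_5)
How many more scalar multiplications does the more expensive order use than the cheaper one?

Order P = (((A_1 A_2) A_3) (A_4 A_5)): (A_1 A_2): 74×50 by 50×38 → 74×38, cost 74·50·38 = 140600; ((A_1 A_2) A_3): 74×38 by 38×12 → 74×12, cost 74·38·12 = 33744; cumulative 174344; (A_4 A_5): 12×68 by 68×40 → 12×40, cost 12·68·40 = 32640; (((A_1 A_2) A_3) (A_4 A_5)): 74×12 by 12×40 → 74×40, cost 74·12·40 = 35520; cumulative 242504. Total 242504.
Order Q = (((A_1 (A_2 A_3)) A_4) A_5): (A_2 A_3): 50×38 by 38×12 → 50×12, cost 50·38·12 = 22800; (A_1 (A_2 A_3)): 74×50 by 50×12 → 74×12, cost 74·50·12 = 44400; cumulative 67200; ((A_1 (A_2 A_3)) A_4): 74×12 by 12×68 → 74×68, cost 74·12·68 = 60384; cumulative 127584; (((A_1 (A_2 A_3)) A_4) A_5): 74×68 by 68×40 → 74×40, cost 74·68·40 = 201280; cumulative 328864. Total 328864.
Difference: |242504 − 328864| = 86360.

86360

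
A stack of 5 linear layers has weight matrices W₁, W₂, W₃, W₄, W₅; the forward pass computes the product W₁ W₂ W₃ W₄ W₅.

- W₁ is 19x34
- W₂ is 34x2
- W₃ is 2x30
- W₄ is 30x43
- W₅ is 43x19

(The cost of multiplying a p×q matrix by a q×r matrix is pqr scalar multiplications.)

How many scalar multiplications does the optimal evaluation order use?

Adjacent pairs: W₁W₂ = 19·34·2 = 1292; W₂W₃ = 34·2·30 = 2040; W₃W₄ = 2·30·43 = 2580; W₄W₅ = 30·43·19 = 24510.
Length 3: W₁..W₃: k=1: 0+2040+19·34·30=21420; k=2: 1292+0+19·2·30=2432 → min 2432 | W₂..W₄: k=2: 0+2580+34·2·43=5504; k=3: 2040+0+34·30·43=45900 → min 5504 | W₃..W₅: k=3: 0+24510+2·30·19=25650; k=4: 2580+0+2·43·19=4214 → min 4214.
Length 4: W₁..W₄: k=1: 0+5504+19·34·43=33282; k=2: 1292+2580+19·2·43=5506; k=3: 2432+0+19·30·43=26942 → min 5506 | W₂..W₅: k=2: 0+4214+34·2·19=5506; k=3: 2040+24510+34·30·19=45930; k=4: 5504+0+34·43·19=33282 → min 5506.
Length 5: W₁..W₅: k=1: 0+5506+19·34·19=17780; k=2: 1292+4214+19·2·19=6228; k=3: 2432+24510+19·30·19=37772; k=4: 5506+0+19·43·19=21029 → min 6228.
Optimal order: ((W₁ W₂) ((W₃ W₄) W₅)) with cost 6228.

6228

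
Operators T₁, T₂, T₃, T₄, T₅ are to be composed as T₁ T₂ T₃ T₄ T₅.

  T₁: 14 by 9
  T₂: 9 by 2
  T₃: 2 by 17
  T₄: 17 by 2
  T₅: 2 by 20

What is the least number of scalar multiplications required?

Adjacent pairs: T₁T₂ = 14·9·2 = 252; T₂T₃ = 9·2·17 = 306; T₃T₄ = 2·17·2 = 68; T₄T₅ = 17·2·20 = 680.
Length 3: T₁..T₃: k=1: 0+306+14·9·17=2448; k=2: 252+0+14·2·17=728 → min 728 | T₂..T₄: k=2: 0+68+9·2·2=104; k=3: 306+0+9·17·2=612 → min 104 | T₃..T₅: k=3: 0+680+2·17·20=1360; k=4: 68+0+2·2·20=148 → min 148.
Length 4: T₁..T₄: k=1: 0+104+14·9·2=356; k=2: 252+68+14·2·2=376; k=3: 728+0+14·17·2=1204 → min 356 | T₂..T₅: k=2: 0+148+9·2·20=508; k=3: 306+680+9·17·20=4046; k=4: 104+0+9·2·20=464 → min 464.
Length 5: T₁..T₅: k=1: 0+464+14·9·20=2984; k=2: 252+148+14·2·20=960; k=3: 728+680+14·17·20=6168; k=4: 356+0+14·2·20=916 → min 916.
Optimal order: ((T₁ (T₂ (T₃ T₄))) T₅) with cost 916.

916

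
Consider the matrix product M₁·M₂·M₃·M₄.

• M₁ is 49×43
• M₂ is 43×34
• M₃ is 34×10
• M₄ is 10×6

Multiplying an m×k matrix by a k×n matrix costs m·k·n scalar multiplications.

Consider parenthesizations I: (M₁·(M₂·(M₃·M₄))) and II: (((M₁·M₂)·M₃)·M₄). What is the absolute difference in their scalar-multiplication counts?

Order I = (M₁·(M₂·(M₃·M₄))): (M₃·M₄): 34×10 by 10×6 → 34×6, cost 34·10·6 = 2040; (M₂·(M₃·M₄)): 43×34 by 34×6 → 43×6, cost 43·34·6 = 8772; cumulative 10812; (M₁·(M₂·(M₃·M₄))): 49×43 by 43×6 → 49×6, cost 49·43·6 = 12642; cumulative 23454. Total 23454.
Order II = (((M₁·M₂)·M₃)·M₄): (M₁·M₂): 49×43 by 43×34 → 49×34, cost 49·43·34 = 71638; ((M₁·M₂)·M₃): 49×34 by 34×10 → 49×10, cost 49·34·10 = 16660; cumulative 88298; (((M₁·M₂)·M₃)·M₄): 49×10 by 10×6 → 49×6, cost 49·10·6 = 2940; cumulative 91238. Total 91238.
Difference: |23454 − 91238| = 67784.

67784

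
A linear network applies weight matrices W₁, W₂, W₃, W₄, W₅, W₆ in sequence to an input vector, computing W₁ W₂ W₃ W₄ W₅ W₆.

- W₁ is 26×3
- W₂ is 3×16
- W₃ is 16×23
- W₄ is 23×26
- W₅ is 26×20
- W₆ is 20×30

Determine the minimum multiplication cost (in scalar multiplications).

Adjacent pairs: W₁W₂ = 26·3·16 = 1248; W₂W₃ = 3·16·23 = 1104; W₃W₄ = 16·23·26 = 9568; W₄W₅ = 23·26·20 = 11960; W₅W₆ = 26·20·30 = 15600.
Length 3: W₁..W₃: k=1: 0+1104+26·3·23=2898; k=2: 1248+0+26·16·23=10816 → min 2898 | W₂..W₄: k=2: 0+9568+3·16·26=10816; k=3: 1104+0+3·23·26=2898 → min 2898 | W₃..W₅: k=3: 0+11960+16·23·20=19320; k=4: 9568+0+16·26·20=17888 → min 17888 | W₄..W₆: k=4: 0+15600+23·26·30=33540; k=5: 11960+0+23·20·30=25760 → min 25760.
Length 4: W₁..W₄: k=1: 0+2898+26·3·26=4926; k=2: 1248+9568+26·16·26=21632; k=3: 2898+0+26·23·26=18446 → min 4926 | W₂..W₅: k=2: 0+17888+3·16·20=18848; k=3: 1104+11960+3·23·20=14444; k=4: 2898+0+3·26·20=4458 → min 4458 | W₃..W₆: k=3: 0+25760+16·23·30=36800; k=4: 9568+15600+16·26·30=37648; k=5: 17888+0+16·20·30=27488 → min 27488.
Length 5: W₁..W₅: k=1: 0+4458+26·3·20=6018; k=2: 1248+17888+26·16·20=27456; k=3: 2898+11960+26·23·20=26818; k=4: 4926+0+26·26·20=18446 → min 6018 | W₂..W₆: k=2: 0+27488+3·16·30=28928; k=3: 1104+25760+3·23·30=28934; k=4: 2898+15600+3·26·30=20838; k=5: 4458+0+3·20·30=6258 → min 6258.
Length 6: W₁..W₆: k=1: 0+6258+26·3·30=8598; k=2: 1248+27488+26·16·30=41216; k=3: 2898+25760+26·23·30=46598; k=4: 4926+15600+26·26·30=40806; k=5: 6018+0+26·20·30=21618 → min 8598.
Optimal order: (W₁ ((((W₂ W₃) W₄) W₅) W₆)) with cost 8598.

8598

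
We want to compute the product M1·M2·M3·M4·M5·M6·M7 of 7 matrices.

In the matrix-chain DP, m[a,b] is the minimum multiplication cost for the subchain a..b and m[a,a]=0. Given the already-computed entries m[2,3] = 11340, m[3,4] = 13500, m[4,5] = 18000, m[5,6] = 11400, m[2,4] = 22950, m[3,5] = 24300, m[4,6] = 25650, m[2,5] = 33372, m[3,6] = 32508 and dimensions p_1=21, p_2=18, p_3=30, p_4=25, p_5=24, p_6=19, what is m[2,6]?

39690

m[2,6] = min over k∈[2,5] of m[2,k]+m[k+1,6]+p_{1}·p_k·p_{6}.
k=2: 0 + 32508 + 21·18·19 = 39690; k=3: 11340 + 25650 + 21·30·19 = 48960; k=4: 22950 + 11400 + 21·25·19 = 44325; k=5: 33372 + 0 + 21·24·19 = 42948.
Minimum: 39690 at k=2.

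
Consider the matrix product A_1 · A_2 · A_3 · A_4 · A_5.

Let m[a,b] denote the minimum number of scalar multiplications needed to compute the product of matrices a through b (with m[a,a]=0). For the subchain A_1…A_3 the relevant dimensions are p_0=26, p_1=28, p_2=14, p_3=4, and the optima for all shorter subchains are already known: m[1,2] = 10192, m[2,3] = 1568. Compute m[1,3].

m[1,3] = min over k∈[1,2] of m[1,k]+m[k+1,3]+p_{0}·p_k·p_{3}.
k=1: 0 + 1568 + 26·28·4 = 4480; k=2: 10192 + 0 + 26·14·4 = 11648.
Minimum: 4480 at k=1.

4480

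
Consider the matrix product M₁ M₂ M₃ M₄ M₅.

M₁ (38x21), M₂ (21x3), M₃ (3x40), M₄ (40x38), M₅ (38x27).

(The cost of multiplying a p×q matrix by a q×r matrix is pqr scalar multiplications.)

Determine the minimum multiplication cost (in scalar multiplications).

Adjacent pairs: M₁M₂ = 38·21·3 = 2394; M₂M₃ = 21·3·40 = 2520; M₃M₄ = 3·40·38 = 4560; M₄M₅ = 40·38·27 = 41040.
Length 3: M₁..M₃: k=1: 0+2520+38·21·40=34440; k=2: 2394+0+38·3·40=6954 → min 6954 | M₂..M₄: k=2: 0+4560+21·3·38=6954; k=3: 2520+0+21·40·38=34440 → min 6954 | M₃..M₅: k=3: 0+41040+3·40·27=44280; k=4: 4560+0+3·38·27=7638 → min 7638.
Length 4: M₁..M₄: k=1: 0+6954+38·21·38=37278; k=2: 2394+4560+38·3·38=11286; k=3: 6954+0+38·40·38=64714 → min 11286 | M₂..M₅: k=2: 0+7638+21·3·27=9339; k=3: 2520+41040+21·40·27=66240; k=4: 6954+0+21·38·27=28500 → min 9339.
Length 5: M₁..M₅: k=1: 0+9339+38·21·27=30885; k=2: 2394+7638+38·3·27=13110; k=3: 6954+41040+38·40·27=89034; k=4: 11286+0+38·38·27=50274 → min 13110.
Optimal order: ((M₁ M₂) ((M₃ M₄) M₅)) with cost 13110.

13110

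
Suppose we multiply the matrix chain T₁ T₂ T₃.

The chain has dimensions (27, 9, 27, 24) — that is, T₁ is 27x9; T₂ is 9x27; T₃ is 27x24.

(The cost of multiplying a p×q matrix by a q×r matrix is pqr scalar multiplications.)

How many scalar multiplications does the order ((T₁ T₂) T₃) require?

24057

(T₁ T₂): 27×9 by 9×27 → 27×27, cost 27·9·27 = 6561
((T₁ T₂) T₃): 27×27 by 27×24 → 27×24, cost 27·27·24 = 17496; cumulative 24057
Total: 24057 scalar multiplications.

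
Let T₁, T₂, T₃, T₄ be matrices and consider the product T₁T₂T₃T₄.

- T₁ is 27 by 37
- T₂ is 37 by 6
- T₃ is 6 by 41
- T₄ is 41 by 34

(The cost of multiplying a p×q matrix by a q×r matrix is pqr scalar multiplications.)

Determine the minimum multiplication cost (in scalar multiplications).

19866

Adjacent pairs: T₁T₂ = 27·37·6 = 5994; T₂T₃ = 37·6·41 = 9102; T₃T₄ = 6·41·34 = 8364.
Length 3: T₁..T₃: k=1: 0+9102+27·37·41=50061; k=2: 5994+0+27·6·41=12636 → min 12636 | T₂..T₄: k=2: 0+8364+37·6·34=15912; k=3: 9102+0+37·41·34=60680 → min 15912.
Length 4: T₁..T₄: k=1: 0+15912+27·37·34=49878; k=2: 5994+8364+27·6·34=19866; k=3: 12636+0+27·41·34=50274 → min 19866.
Optimal order: ((T₁T₂)(T₃T₄)) with cost 19866.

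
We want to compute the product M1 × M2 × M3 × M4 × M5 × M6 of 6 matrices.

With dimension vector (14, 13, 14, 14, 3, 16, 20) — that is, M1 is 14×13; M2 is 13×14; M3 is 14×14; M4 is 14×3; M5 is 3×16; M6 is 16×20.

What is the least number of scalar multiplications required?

Adjacent pairs: M1M2 = 14·13·14 = 2548; M2M3 = 13·14·14 = 2548; M3M4 = 14·14·3 = 588; M4M5 = 14·3·16 = 672; M5M6 = 3·16·20 = 960.
Length 3: M1..M3: k=1: 0+2548+14·13·14=5096; k=2: 2548+0+14·14·14=5292 → min 5096 | M2..M4: k=2: 0+588+13·14·3=1134; k=3: 2548+0+13·14·3=3094 → min 1134 | M3..M5: k=3: 0+672+14·14·16=3808; k=4: 588+0+14·3·16=1260 → min 1260 | M4..M6: k=4: 0+960+14·3·20=1800; k=5: 672+0+14·16·20=5152 → min 1800.
Length 4: M1..M4: k=1: 0+1134+14·13·3=1680; k=2: 2548+588+14·14·3=3724; k=3: 5096+0+14·14·3=5684 → min 1680 | M2..M5: k=2: 0+1260+13·14·16=4172; k=3: 2548+672+13·14·16=6132; k=4: 1134+0+13·3·16=1758 → min 1758 | M3..M6: k=3: 0+1800+14·14·20=5720; k=4: 588+960+14·3·20=2388; k=5: 1260+0+14·16·20=5740 → min 2388.
Length 5: M1..M5: k=1: 0+1758+14·13·16=4670; k=2: 2548+1260+14·14·16=6944; k=3: 5096+672+14·14·16=8904; k=4: 1680+0+14·3·16=2352 → min 2352 | M2..M6: k=2: 0+2388+13·14·20=6028; k=3: 2548+1800+13·14·20=7988; k=4: 1134+960+13·3·20=2874; k=5: 1758+0+13·16·20=5918 → min 2874.
Length 6: M1..M6: k=1: 0+2874+14·13·20=6514; k=2: 2548+2388+14·14·20=8856; k=3: 5096+1800+14·14·20=10816; k=4: 1680+960+14·3·20=3480; k=5: 2352+0+14·16·20=6832 → min 3480.
Optimal order: ((M1 × (M2 × (M3 × M4))) × (M5 × M6)) with cost 3480.

3480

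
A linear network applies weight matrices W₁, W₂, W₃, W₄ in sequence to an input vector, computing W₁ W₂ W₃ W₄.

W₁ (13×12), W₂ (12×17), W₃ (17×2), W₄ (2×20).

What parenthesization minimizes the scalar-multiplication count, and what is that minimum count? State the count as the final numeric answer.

Adjacent pairs: W₁W₂ = 13·12·17 = 2652; W₂W₃ = 12·17·2 = 408; W₃W₄ = 17·2·20 = 680.
Length 3: W₁..W₃: k=1: 0+408+13·12·2=720; k=2: 2652+0+13·17·2=3094 → min 720 | W₂..W₄: k=2: 0+680+12·17·20=4760; k=3: 408+0+12·2·20=888 → min 888.
Length 4: W₁..W₄: k=1: 0+888+13·12·20=4008; k=2: 2652+680+13·17·20=7752; k=3: 720+0+13·2·20=1240 → min 1240.
Optimal parenthesization: ((W₁ (W₂ W₃)) W₄) with cost 1240.

1240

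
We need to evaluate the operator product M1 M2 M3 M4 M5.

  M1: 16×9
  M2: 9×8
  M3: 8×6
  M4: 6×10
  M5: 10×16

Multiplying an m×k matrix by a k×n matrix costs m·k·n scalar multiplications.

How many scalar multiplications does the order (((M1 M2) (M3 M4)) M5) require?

(M1 M2): 16×9 by 9×8 → 16×8, cost 16·9·8 = 1152
(M3 M4): 8×6 by 6×10 → 8×10, cost 8·6·10 = 480
((M1 M2) (M3 M4)): 16×8 by 8×10 → 16×10, cost 16·8·10 = 1280; cumulative 2912
(((M1 M2) (M3 M4)) M5): 16×10 by 10×16 → 16×16, cost 16·10·16 = 2560; cumulative 5472
Total: 5472 scalar multiplications.

5472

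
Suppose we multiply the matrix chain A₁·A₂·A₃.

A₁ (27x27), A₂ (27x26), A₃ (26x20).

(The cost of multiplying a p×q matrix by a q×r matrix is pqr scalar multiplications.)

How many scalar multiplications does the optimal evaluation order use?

Order (A₁·(A₂·A₃)): (A₂·A₃): 27×26 by 26×20 → 27×20, cost 27·26·20 = 14040; (A₁·(A₂·A₃)): 27×27 by 27×20 → 27×20, cost 27·27·20 = 14580; cumulative 28620. Total 28620.
Order ((A₁·A₂)·A₃): (A₁·A₂): 27×27 by 27×26 → 27×26, cost 27·27·26 = 18954; ((A₁·A₂)·A₃): 27×26 by 26×20 → 27×20, cost 27·26·20 = 14040; cumulative 32994. Total 32994.
Minimum: 28620.

28620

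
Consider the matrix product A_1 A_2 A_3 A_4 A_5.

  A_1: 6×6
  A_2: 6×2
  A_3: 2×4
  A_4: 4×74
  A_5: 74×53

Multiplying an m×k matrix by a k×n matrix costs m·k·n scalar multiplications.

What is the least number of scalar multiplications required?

9144

Adjacent pairs: A_1A_2 = 6·6·2 = 72; A_2A_3 = 6·2·4 = 48; A_3A_4 = 2·4·74 = 592; A_4A_5 = 4·74·53 = 15688.
Length 3: A_1..A_3: k=1: 0+48+6·6·4=192; k=2: 72+0+6·2·4=120 → min 120 | A_2..A_4: k=2: 0+592+6·2·74=1480; k=3: 48+0+6·4·74=1824 → min 1480 | A_3..A_5: k=3: 0+15688+2·4·53=16112; k=4: 592+0+2·74·53=8436 → min 8436.
Length 4: A_1..A_4: k=1: 0+1480+6·6·74=4144; k=2: 72+592+6·2·74=1552; k=3: 120+0+6·4·74=1896 → min 1552 | A_2..A_5: k=2: 0+8436+6·2·53=9072; k=3: 48+15688+6·4·53=17008; k=4: 1480+0+6·74·53=25012 → min 9072.
Length 5: A_1..A_5: k=1: 0+9072+6·6·53=10980; k=2: 72+8436+6·2·53=9144; k=3: 120+15688+6·4·53=17080; k=4: 1552+0+6·74·53=25084 → min 9144.
Optimal order: ((A_1 A_2) ((A_3 A_4) A_5)) with cost 9144.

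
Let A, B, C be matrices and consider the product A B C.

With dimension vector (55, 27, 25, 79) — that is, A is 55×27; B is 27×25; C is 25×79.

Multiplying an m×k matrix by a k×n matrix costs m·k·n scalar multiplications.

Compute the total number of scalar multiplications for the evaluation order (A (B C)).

170640

(B C): 27×25 by 25×79 → 27×79, cost 27·25·79 = 53325
(A (B C)): 55×27 by 27×79 → 55×79, cost 55·27·79 = 117315; cumulative 170640
Total: 170640 scalar multiplications.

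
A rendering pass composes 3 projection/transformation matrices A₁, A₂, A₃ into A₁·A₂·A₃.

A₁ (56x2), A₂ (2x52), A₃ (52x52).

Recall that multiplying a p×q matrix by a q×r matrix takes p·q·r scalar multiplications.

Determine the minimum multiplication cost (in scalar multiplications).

Order (A₁·(A₂·A₃)): (A₂·A₃): 2×52 by 52×52 → 2×52, cost 2·52·52 = 5408; (A₁·(A₂·A₃)): 56×2 by 2×52 → 56×52, cost 56·2·52 = 5824; cumulative 11232. Total 11232.
Order ((A₁·A₂)·A₃): (A₁·A₂): 56×2 by 2×52 → 56×52, cost 56·2·52 = 5824; ((A₁·A₂)·A₃): 56×52 by 52×52 → 56×52, cost 56·52·52 = 151424; cumulative 157248. Total 157248.
Minimum: 11232.

11232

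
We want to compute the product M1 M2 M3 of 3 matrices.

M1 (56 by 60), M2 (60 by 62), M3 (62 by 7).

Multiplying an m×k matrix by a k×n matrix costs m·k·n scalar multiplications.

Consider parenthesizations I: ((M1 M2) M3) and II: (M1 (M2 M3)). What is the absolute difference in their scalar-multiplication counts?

183064

Order I = ((M1 M2) M3): (M1 M2): 56×60 by 60×62 → 56×62, cost 56·60·62 = 208320; ((M1 M2) M3): 56×62 by 62×7 → 56×7, cost 56·62·7 = 24304; cumulative 232624. Total 232624.
Order II = (M1 (M2 M3)): (M2 M3): 60×62 by 62×7 → 60×7, cost 60·62·7 = 26040; (M1 (M2 M3)): 56×60 by 60×7 → 56×7, cost 56·60·7 = 23520; cumulative 49560. Total 49560.
Difference: |232624 − 49560| = 183064.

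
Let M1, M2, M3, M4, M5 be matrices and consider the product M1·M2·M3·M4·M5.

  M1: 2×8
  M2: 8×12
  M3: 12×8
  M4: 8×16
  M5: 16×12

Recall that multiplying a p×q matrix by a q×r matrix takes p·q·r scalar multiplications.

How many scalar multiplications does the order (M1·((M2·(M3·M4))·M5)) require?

4800

(M3·M4): 12×8 by 8×16 → 12×16, cost 12·8·16 = 1536
(M2·(M3·M4)): 8×12 by 12×16 → 8×16, cost 8·12·16 = 1536; cumulative 3072
((M2·(M3·M4))·M5): 8×16 by 16×12 → 8×12, cost 8·16·12 = 1536; cumulative 4608
(M1·((M2·(M3·M4))·M5)): 2×8 by 8×12 → 2×12, cost 2·8·12 = 192; cumulative 4800
Total: 4800 scalar multiplications.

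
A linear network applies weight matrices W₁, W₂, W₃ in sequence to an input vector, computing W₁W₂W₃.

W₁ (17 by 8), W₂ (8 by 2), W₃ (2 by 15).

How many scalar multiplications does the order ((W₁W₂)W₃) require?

(W₁W₂): 17×8 by 8×2 → 17×2, cost 17·8·2 = 272
((W₁W₂)W₃): 17×2 by 2×15 → 17×15, cost 17·2·15 = 510; cumulative 782
Total: 782 scalar multiplications.

782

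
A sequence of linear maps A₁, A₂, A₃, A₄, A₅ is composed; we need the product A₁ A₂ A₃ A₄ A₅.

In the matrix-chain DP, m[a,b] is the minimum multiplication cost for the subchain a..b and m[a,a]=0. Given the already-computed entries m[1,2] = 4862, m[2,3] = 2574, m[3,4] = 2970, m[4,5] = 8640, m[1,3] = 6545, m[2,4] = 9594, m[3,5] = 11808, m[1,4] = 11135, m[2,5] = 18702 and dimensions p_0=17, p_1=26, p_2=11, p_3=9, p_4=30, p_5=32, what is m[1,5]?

m[1,5] = min over k∈[1,4] of m[1,k]+m[k+1,5]+p_{0}·p_k·p_{5}.
k=1: 0 + 18702 + 17·26·32 = 32846; k=2: 4862 + 11808 + 17·11·32 = 22654; k=3: 6545 + 8640 + 17·9·32 = 20081; k=4: 11135 + 0 + 17·30·32 = 27455.
Minimum: 20081 at k=3.

20081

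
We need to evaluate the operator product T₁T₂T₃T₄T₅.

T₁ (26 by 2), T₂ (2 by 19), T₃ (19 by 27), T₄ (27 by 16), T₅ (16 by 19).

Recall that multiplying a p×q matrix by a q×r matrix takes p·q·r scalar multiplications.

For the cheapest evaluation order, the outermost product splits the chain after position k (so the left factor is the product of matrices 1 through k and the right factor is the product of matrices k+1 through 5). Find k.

1

Adjacent pairs: T₁T₂ = 26·2·19 = 988; T₂T₃ = 2·19·27 = 1026; T₃T₄ = 19·27·16 = 8208; T₄T₅ = 27·16·19 = 8208.
Length 3: T₁..T₃: k=1: 0+1026+26·2·27=2430; k=2: 988+0+26·19·27=14326 → min 2430 | T₂..T₄: k=2: 0+8208+2·19·16=8816; k=3: 1026+0+2·27·16=1890 → min 1890 | T₃..T₅: k=3: 0+8208+19·27·19=17955; k=4: 8208+0+19·16·19=13984 → min 13984.
Length 4: T₁..T₄: k=1: 0+1890+26·2·16=2722; k=2: 988+8208+26·19·16=17100; k=3: 2430+0+26·27·16=13662 → min 2722 | T₂..T₅: k=2: 0+13984+2·19·19=14706; k=3: 1026+8208+2·27·19=10260; k=4: 1890+0+2·16·19=2498 → min 2498.
Top-level splits: k=1: (T₁..T₁)·(T₂..T₅) → 0+2498+26·2·19 = 3486; k=2: (T₁..T₂)·(T₃..T₅) → 988+13984+26·19·19 = 24358; k=3: (T₁..T₃)·(T₄..T₅) → 2430+8208+26·27·19 = 23976; k=4: (T₁..T₄)·(T₅..T₅) → 2722+0+26·16·19 = 10626.
Best split is after T₁, i.e. k = 1.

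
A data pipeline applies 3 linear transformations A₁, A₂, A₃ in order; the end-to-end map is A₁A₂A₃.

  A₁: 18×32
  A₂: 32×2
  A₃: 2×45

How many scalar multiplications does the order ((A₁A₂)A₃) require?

(A₁A₂): 18×32 by 32×2 → 18×2, cost 18·32·2 = 1152
((A₁A₂)A₃): 18×2 by 2×45 → 18×45, cost 18·2·45 = 1620; cumulative 2772
Total: 2772 scalar multiplications.

2772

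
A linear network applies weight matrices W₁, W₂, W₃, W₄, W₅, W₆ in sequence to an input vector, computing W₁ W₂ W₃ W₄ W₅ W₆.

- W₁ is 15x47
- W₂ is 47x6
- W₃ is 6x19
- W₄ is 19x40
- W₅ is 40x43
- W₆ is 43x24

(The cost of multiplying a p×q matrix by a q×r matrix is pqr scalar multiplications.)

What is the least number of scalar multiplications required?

27462

Adjacent pairs: W₁W₂ = 15·47·6 = 4230; W₂W₃ = 47·6·19 = 5358; W₃W₄ = 6·19·40 = 4560; W₄W₅ = 19·40·43 = 32680; W₅W₆ = 40·43·24 = 41280.
Length 3: W₁..W₃: k=1: 0+5358+15·47·19=18753; k=2: 4230+0+15·6·19=5940 → min 5940 | W₂..W₄: k=2: 0+4560+47·6·40=15840; k=3: 5358+0+47·19·40=41078 → min 15840 | W₃..W₅: k=3: 0+32680+6·19·43=37582; k=4: 4560+0+6·40·43=14880 → min 14880 | W₄..W₆: k=4: 0+41280+19·40·24=59520; k=5: 32680+0+19·43·24=52288 → min 52288.
Length 4: W₁..W₄: k=1: 0+15840+15·47·40=44040; k=2: 4230+4560+15·6·40=12390; k=3: 5940+0+15·19·40=17340 → min 12390 | W₂..W₅: k=2: 0+14880+47·6·43=27006; k=3: 5358+32680+47·19·43=76437; k=4: 15840+0+47·40·43=96680 → min 27006 | W₃..W₆: k=3: 0+52288+6·19·24=55024; k=4: 4560+41280+6·40·24=51600; k=5: 14880+0+6·43·24=21072 → min 21072.
Length 5: W₁..W₅: k=1: 0+27006+15·47·43=57321; k=2: 4230+14880+15·6·43=22980; k=3: 5940+32680+15·19·43=50875; k=4: 12390+0+15·40·43=38190 → min 22980 | W₂..W₆: k=2: 0+21072+47·6·24=27840; k=3: 5358+52288+47·19·24=79078; k=4: 15840+41280+47·40·24=102240; k=5: 27006+0+47·43·24=75510 → min 27840.
Length 6: W₁..W₆: k=1: 0+27840+15·47·24=44760; k=2: 4230+21072+15·6·24=27462; k=3: 5940+52288+15·19·24=65068; k=4: 12390+41280+15·40·24=68070; k=5: 22980+0+15·43·24=38460 → min 27462.
Optimal order: ((W₁ W₂) (((W₃ W₄) W₅) W₆)) with cost 27462.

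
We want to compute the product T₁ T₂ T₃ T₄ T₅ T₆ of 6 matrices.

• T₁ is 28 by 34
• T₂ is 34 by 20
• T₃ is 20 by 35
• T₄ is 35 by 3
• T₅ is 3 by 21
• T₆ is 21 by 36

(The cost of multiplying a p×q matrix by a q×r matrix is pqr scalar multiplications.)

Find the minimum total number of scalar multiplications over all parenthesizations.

12288

Adjacent pairs: T₁T₂ = 28·34·20 = 19040; T₂T₃ = 34·20·35 = 23800; T₃T₄ = 20·35·3 = 2100; T₄T₅ = 35·3·21 = 2205; T₅T₆ = 3·21·36 = 2268.
Length 3: T₁..T₃: k=1: 0+23800+28·34·35=57120; k=2: 19040+0+28·20·35=38640 → min 38640 | T₂..T₄: k=2: 0+2100+34·20·3=4140; k=3: 23800+0+34·35·3=27370 → min 4140 | T₃..T₅: k=3: 0+2205+20·35·21=16905; k=4: 2100+0+20·3·21=3360 → min 3360 | T₄..T₆: k=4: 0+2268+35·3·36=6048; k=5: 2205+0+35·21·36=28665 → min 6048.
Length 4: T₁..T₄: k=1: 0+4140+28·34·3=6996; k=2: 19040+2100+28·20·3=22820; k=3: 38640+0+28·35·3=41580 → min 6996 | T₂..T₅: k=2: 0+3360+34·20·21=17640; k=3: 23800+2205+34·35·21=50995; k=4: 4140+0+34·3·21=6282 → min 6282 | T₃..T₆: k=3: 0+6048+20·35·36=31248; k=4: 2100+2268+20·3·36=6528; k=5: 3360+0+20·21·36=18480 → min 6528.
Length 5: T₁..T₅: k=1: 0+6282+28·34·21=26274; k=2: 19040+3360+28·20·21=34160; k=3: 38640+2205+28·35·21=61425; k=4: 6996+0+28·3·21=8760 → min 8760 | T₂..T₆: k=2: 0+6528+34·20·36=31008; k=3: 23800+6048+34·35·36=72688; k=4: 4140+2268+34·3·36=10080; k=5: 6282+0+34·21·36=31986 → min 10080.
Length 6: T₁..T₆: k=1: 0+10080+28·34·36=44352; k=2: 19040+6528+28·20·36=45728; k=3: 38640+6048+28·35·36=79968; k=4: 6996+2268+28·3·36=12288; k=5: 8760+0+28·21·36=29928 → min 12288.
Optimal order: ((T₁ (T₂ (T₃ T₄))) (T₅ T₆)) with cost 12288.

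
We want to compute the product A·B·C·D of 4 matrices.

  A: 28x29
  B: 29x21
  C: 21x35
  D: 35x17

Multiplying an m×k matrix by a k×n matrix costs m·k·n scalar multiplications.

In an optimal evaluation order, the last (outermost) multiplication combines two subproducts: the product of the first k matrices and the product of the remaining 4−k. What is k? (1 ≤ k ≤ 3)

1

Adjacent pairs: AB = 28·29·21 = 17052; BC = 29·21·35 = 21315; CD = 21·35·17 = 12495.
Length 3: A..C: k=1: 0+21315+28·29·35=49735; k=2: 17052+0+28·21·35=37632 → min 37632 | B..D: k=2: 0+12495+29·21·17=22848; k=3: 21315+0+29·35·17=38570 → min 22848.
Top-level splits: k=1: (A..A)·(B..D) → 0+22848+28·29·17 = 36652; k=2: (A..B)·(C..D) → 17052+12495+28·21·17 = 39543; k=3: (A..C)·(D..D) → 37632+0+28·35·17 = 54292.
Best split is after A, i.e. k = 1.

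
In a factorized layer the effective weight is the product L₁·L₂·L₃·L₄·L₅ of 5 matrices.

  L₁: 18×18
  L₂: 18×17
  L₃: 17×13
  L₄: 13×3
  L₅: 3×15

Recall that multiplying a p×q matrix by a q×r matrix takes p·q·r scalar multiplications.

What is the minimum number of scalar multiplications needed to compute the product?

Adjacent pairs: L₁L₂ = 18·18·17 = 5508; L₂L₃ = 18·17·13 = 3978; L₃L₄ = 17·13·3 = 663; L₄L₅ = 13·3·15 = 585.
Length 3: L₁..L₃: k=1: 0+3978+18·18·13=8190; k=2: 5508+0+18·17·13=9486 → min 8190 | L₂..L₄: k=2: 0+663+18·17·3=1581; k=3: 3978+0+18·13·3=4680 → min 1581 | L₃..L₅: k=3: 0+585+17·13·15=3900; k=4: 663+0+17·3·15=1428 → min 1428.
Length 4: L₁..L₄: k=1: 0+1581+18·18·3=2553; k=2: 5508+663+18·17·3=7089; k=3: 8190+0+18·13·3=8892 → min 2553 | L₂..L₅: k=2: 0+1428+18·17·15=6018; k=3: 3978+585+18·13·15=8073; k=4: 1581+0+18·3·15=2391 → min 2391.
Length 5: L₁..L₅: k=1: 0+2391+18·18·15=7251; k=2: 5508+1428+18·17·15=11526; k=3: 8190+585+18·13·15=12285; k=4: 2553+0+18·3·15=3363 → min 3363.
Optimal order: ((L₁·(L₂·(L₃·L₄)))·L₅) with cost 3363.

3363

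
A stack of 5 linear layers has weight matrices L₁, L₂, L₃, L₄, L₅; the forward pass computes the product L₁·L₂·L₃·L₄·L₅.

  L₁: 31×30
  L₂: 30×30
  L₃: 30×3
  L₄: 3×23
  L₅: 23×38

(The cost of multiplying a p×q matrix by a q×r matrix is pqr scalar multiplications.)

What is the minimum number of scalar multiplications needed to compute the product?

11646

Adjacent pairs: L₁L₂ = 31·30·30 = 27900; L₂L₃ = 30·30·3 = 2700; L₃L₄ = 30·3·23 = 2070; L₄L₅ = 3·23·38 = 2622.
Length 3: L₁..L₃: k=1: 0+2700+31·30·3=5490; k=2: 27900+0+31·30·3=30690 → min 5490 | L₂..L₄: k=2: 0+2070+30·30·23=22770; k=3: 2700+0+30·3·23=4770 → min 4770 | L₃..L₅: k=3: 0+2622+30·3·38=6042; k=4: 2070+0+30·23·38=28290 → min 6042.
Length 4: L₁..L₄: k=1: 0+4770+31·30·23=26160; k=2: 27900+2070+31·30·23=51360; k=3: 5490+0+31·3·23=7629 → min 7629 | L₂..L₅: k=2: 0+6042+30·30·38=40242; k=3: 2700+2622+30·3·38=8742; k=4: 4770+0+30·23·38=30990 → min 8742.
Length 5: L₁..L₅: k=1: 0+8742+31·30·38=44082; k=2: 27900+6042+31·30·38=69282; k=3: 5490+2622+31·3·38=11646; k=4: 7629+0+31·23·38=34723 → min 11646.
Optimal order: ((L₁·(L₂·L₃))·(L₄·L₅)) with cost 11646.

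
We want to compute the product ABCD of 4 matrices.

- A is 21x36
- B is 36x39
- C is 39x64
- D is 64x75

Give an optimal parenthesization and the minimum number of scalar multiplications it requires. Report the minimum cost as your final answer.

182700

Adjacent pairs: AB = 21·36·39 = 29484; BC = 36·39·64 = 89856; CD = 39·64·75 = 187200.
Length 3: A..C: k=1: 0+89856+21·36·64=138240; k=2: 29484+0+21·39·64=81900 → min 81900 | B..D: k=2: 0+187200+36·39·75=292500; k=3: 89856+0+36·64·75=262656 → min 262656.
Length 4: A..D: k=1: 0+262656+21·36·75=319356; k=2: 29484+187200+21·39·75=278109; k=3: 81900+0+21·64·75=182700 → min 182700.
Optimal parenthesization: (((AB)C)D) with cost 182700.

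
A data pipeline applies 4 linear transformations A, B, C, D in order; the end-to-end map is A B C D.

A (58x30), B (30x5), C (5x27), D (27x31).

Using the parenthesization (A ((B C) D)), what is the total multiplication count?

83100

(B C): 30×5 by 5×27 → 30×27, cost 30·5·27 = 4050
((B C) D): 30×27 by 27×31 → 30×31, cost 30·27·31 = 25110; cumulative 29160
(A ((B C) D)): 58×30 by 30×31 → 58×31, cost 58·30·31 = 53940; cumulative 83100
Total: 83100 scalar multiplications.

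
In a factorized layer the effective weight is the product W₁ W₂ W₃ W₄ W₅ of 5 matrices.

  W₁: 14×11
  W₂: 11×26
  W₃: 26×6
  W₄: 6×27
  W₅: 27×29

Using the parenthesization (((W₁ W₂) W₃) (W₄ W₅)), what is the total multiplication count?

13322

(W₁ W₂): 14×11 by 11×26 → 14×26, cost 14·11·26 = 4004
((W₁ W₂) W₃): 14×26 by 26×6 → 14×6, cost 14·26·6 = 2184; cumulative 6188
(W₄ W₅): 6×27 by 27×29 → 6×29, cost 6·27·29 = 4698
(((W₁ W₂) W₃) (W₄ W₅)): 14×6 by 6×29 → 14×29, cost 14·6·29 = 2436; cumulative 13322
Total: 13322 scalar multiplications.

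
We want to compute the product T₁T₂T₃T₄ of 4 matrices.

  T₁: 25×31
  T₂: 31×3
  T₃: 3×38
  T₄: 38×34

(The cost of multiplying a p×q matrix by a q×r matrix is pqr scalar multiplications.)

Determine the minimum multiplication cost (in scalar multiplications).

8751

Adjacent pairs: T₁T₂ = 25·31·3 = 2325; T₂T₃ = 31·3·38 = 3534; T₃T₄ = 3·38·34 = 3876.
Length 3: T₁..T₃: k=1: 0+3534+25·31·38=32984; k=2: 2325+0+25·3·38=5175 → min 5175 | T₂..T₄: k=2: 0+3876+31·3·34=7038; k=3: 3534+0+31·38·34=43586 → min 7038.
Length 4: T₁..T₄: k=1: 0+7038+25·31·34=33388; k=2: 2325+3876+25·3·34=8751; k=3: 5175+0+25·38·34=37475 → min 8751.
Optimal order: ((T₁T₂)(T₃T₄)) with cost 8751.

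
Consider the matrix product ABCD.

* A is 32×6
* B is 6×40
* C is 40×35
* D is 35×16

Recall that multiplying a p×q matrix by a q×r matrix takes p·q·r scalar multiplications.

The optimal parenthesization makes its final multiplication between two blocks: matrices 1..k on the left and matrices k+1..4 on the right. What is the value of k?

1

Adjacent pairs: AB = 32·6·40 = 7680; BC = 6·40·35 = 8400; CD = 40·35·16 = 22400.
Length 3: A..C: k=1: 0+8400+32·6·35=15120; k=2: 7680+0+32·40·35=52480 → min 15120 | B..D: k=2: 0+22400+6·40·16=26240; k=3: 8400+0+6·35·16=11760 → min 11760.
Top-level splits: k=1: (A..A)·(B..D) → 0+11760+32·6·16 = 14832; k=2: (A..B)·(C..D) → 7680+22400+32·40·16 = 50560; k=3: (A..C)·(D..D) → 15120+0+32·35·16 = 33040.
Best split is after A, i.e. k = 1.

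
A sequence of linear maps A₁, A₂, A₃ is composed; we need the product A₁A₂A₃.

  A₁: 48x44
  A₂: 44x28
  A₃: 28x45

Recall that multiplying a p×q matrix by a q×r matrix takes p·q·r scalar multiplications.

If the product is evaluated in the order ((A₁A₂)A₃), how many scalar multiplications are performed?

(A₁A₂): 48×44 by 44×28 → 48×28, cost 48·44·28 = 59136
((A₁A₂)A₃): 48×28 by 28×45 → 48×45, cost 48·28·45 = 60480; cumulative 119616
Total: 119616 scalar multiplications.

119616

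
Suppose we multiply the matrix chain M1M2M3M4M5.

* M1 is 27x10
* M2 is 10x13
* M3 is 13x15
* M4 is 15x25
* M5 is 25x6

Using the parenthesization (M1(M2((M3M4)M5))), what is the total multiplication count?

(M3M4): 13×15 by 15×25 → 13×25, cost 13·15·25 = 4875
((M3M4)M5): 13×25 by 25×6 → 13×6, cost 13·25·6 = 1950; cumulative 6825
(M2((M3M4)M5)): 10×13 by 13×6 → 10×6, cost 10·13·6 = 780; cumulative 7605
(M1(M2((M3M4)M5))): 27×10 by 10×6 → 27×6, cost 27·10·6 = 1620; cumulative 9225
Total: 9225 scalar multiplications.

9225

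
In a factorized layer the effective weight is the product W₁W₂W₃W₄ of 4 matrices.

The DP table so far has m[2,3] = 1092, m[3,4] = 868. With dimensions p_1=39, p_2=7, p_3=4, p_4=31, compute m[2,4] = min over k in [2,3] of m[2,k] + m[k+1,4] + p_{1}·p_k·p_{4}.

m[2,4] = min over k∈[2,3] of m[2,k]+m[k+1,4]+p_{1}·p_k·p_{4}.
k=2: 0 + 868 + 39·7·31 = 9331; k=3: 1092 + 0 + 39·4·31 = 5928.
Minimum: 5928 at k=3.

5928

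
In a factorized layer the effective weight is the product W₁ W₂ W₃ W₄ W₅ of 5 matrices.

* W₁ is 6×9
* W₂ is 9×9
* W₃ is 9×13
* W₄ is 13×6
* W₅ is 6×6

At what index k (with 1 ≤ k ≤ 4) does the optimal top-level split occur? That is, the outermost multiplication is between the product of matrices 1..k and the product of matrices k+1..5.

Adjacent pairs: W₁W₂ = 6·9·9 = 486; W₂W₃ = 9·9·13 = 1053; W₃W₄ = 9·13·6 = 702; W₄W₅ = 13·6·6 = 468.
Length 3: W₁..W₃: k=1: 0+1053+6·9·13=1755; k=2: 486+0+6·9·13=1188 → min 1188 | W₂..W₄: k=2: 0+702+9·9·6=1188; k=3: 1053+0+9·13·6=1755 → min 1188 | W₃..W₅: k=3: 0+468+9·13·6=1170; k=4: 702+0+9·6·6=1026 → min 1026.
Length 4: W₁..W₄: k=1: 0+1188+6·9·6=1512; k=2: 486+702+6·9·6=1512; k=3: 1188+0+6·13·6=1656 → min 1512 | W₂..W₅: k=2: 0+1026+9·9·6=1512; k=3: 1053+468+9·13·6=2223; k=4: 1188+0+9·6·6=1512 → min 1512.
Top-level splits: k=1: (W₁..W₁)·(W₂..W₅) → 0+1512+6·9·6 = 1836; k=2: (W₁..W₂)·(W₃..W₅) → 486+1026+6·9·6 = 1836; k=3: (W₁..W₃)·(W₄..W₅) → 1188+468+6·13·6 = 2124; k=4: (W₁..W₄)·(W₅..W₅) → 1512+0+6·6·6 = 1728.
Best split is after W₄, i.e. k = 4.

4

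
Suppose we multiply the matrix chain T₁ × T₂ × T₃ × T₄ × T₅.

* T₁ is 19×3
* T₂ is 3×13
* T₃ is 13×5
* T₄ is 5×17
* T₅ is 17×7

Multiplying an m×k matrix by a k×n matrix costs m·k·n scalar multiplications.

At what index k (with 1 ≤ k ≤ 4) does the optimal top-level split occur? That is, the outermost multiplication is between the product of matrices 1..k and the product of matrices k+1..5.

1

Adjacent pairs: T₁T₂ = 19·3·13 = 741; T₂T₃ = 3·13·5 = 195; T₃T₄ = 13·5·17 = 1105; T₄T₅ = 5·17·7 = 595.
Length 3: T₁..T₃: k=1: 0+195+19·3·5=480; k=2: 741+0+19·13·5=1976 → min 480 | T₂..T₄: k=2: 0+1105+3·13·17=1768; k=3: 195+0+3·5·17=450 → min 450 | T₃..T₅: k=3: 0+595+13·5·7=1050; k=4: 1105+0+13·17·7=2652 → min 1050.
Length 4: T₁..T₄: k=1: 0+450+19·3·17=1419; k=2: 741+1105+19·13·17=6045; k=3: 480+0+19·5·17=2095 → min 1419 | T₂..T₅: k=2: 0+1050+3·13·7=1323; k=3: 195+595+3·5·7=895; k=4: 450+0+3·17·7=807 → min 807.
Top-level splits: k=1: (T₁..T₁)·(T₂..T₅) → 0+807+19·3·7 = 1206; k=2: (T₁..T₂)·(T₃..T₅) → 741+1050+19·13·7 = 3520; k=3: (T₁..T₃)·(T₄..T₅) → 480+595+19·5·7 = 1740; k=4: (T₁..T₄)·(T₅..T₅) → 1419+0+19·17·7 = 3680.
Best split is after T₁, i.e. k = 1.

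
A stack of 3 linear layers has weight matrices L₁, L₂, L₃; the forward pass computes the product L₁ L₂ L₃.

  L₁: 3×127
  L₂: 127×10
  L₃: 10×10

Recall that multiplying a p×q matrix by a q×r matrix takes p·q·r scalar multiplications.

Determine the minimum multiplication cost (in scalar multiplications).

4110

Order (L₁ (L₂ L₃)): (L₂ L₃): 127×10 by 10×10 → 127×10, cost 127·10·10 = 12700; (L₁ (L₂ L₃)): 3×127 by 127×10 → 3×10, cost 3·127·10 = 3810; cumulative 16510. Total 16510.
Order ((L₁ L₂) L₃): (L₁ L₂): 3×127 by 127×10 → 3×10, cost 3·127·10 = 3810; ((L₁ L₂) L₃): 3×10 by 10×10 → 3×10, cost 3·10·10 = 300; cumulative 4110. Total 4110.
Minimum: 4110.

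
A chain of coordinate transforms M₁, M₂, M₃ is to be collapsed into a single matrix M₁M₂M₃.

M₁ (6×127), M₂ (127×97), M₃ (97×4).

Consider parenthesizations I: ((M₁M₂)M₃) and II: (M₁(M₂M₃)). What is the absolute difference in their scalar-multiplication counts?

Order I = ((M₁M₂)M₃): (M₁M₂): 6×127 by 127×97 → 6×97, cost 6·127·97 = 73914; ((M₁M₂)M₃): 6×97 by 97×4 → 6×4, cost 6·97·4 = 2328; cumulative 76242. Total 76242.
Order II = (M₁(M₂M₃)): (M₂M₃): 127×97 by 97×4 → 127×4, cost 127·97·4 = 49276; (M₁(M₂M₃)): 6×127 by 127×4 → 6×4, cost 6·127·4 = 3048; cumulative 52324. Total 52324.
Difference: |76242 − 52324| = 23918.

23918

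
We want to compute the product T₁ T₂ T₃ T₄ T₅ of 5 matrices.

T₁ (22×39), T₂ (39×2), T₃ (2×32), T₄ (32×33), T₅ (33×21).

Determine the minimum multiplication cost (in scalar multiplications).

Adjacent pairs: T₁T₂ = 22·39·2 = 1716; T₂T₃ = 39·2·32 = 2496; T₃T₄ = 2·32·33 = 2112; T₄T₅ = 32·33·21 = 22176.
Length 3: T₁..T₃: k=1: 0+2496+22·39·32=29952; k=2: 1716+0+22·2·32=3124 → min 3124 | T₂..T₄: k=2: 0+2112+39·2·33=4686; k=3: 2496+0+39·32·33=43680 → min 4686 | T₃..T₅: k=3: 0+22176+2·32·21=23520; k=4: 2112+0+2·33·21=3498 → min 3498.
Length 4: T₁..T₄: k=1: 0+4686+22·39·33=33000; k=2: 1716+2112+22·2·33=5280; k=3: 3124+0+22·32·33=26356 → min 5280 | T₂..T₅: k=2: 0+3498+39·2·21=5136; k=3: 2496+22176+39·32·21=50880; k=4: 4686+0+39·33·21=31713 → min 5136.
Length 5: T₁..T₅: k=1: 0+5136+22·39·21=23154; k=2: 1716+3498+22·2·21=6138; k=3: 3124+22176+22·32·21=40084; k=4: 5280+0+22·33·21=20526 → min 6138.
Optimal order: ((T₁ T₂) ((T₃ T₄) T₅)) with cost 6138.

6138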